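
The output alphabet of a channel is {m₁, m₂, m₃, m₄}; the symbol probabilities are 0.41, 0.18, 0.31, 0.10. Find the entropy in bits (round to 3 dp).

H = −Σ pᵢ log₂ pᵢ.
−0.41·log₂(0.41) = 0.5274
−0.18·log₂(0.18) = 0.4453
−0.31·log₂(0.31) = 0.5238
−0.10·log₂(0.10) = 0.3322
Sum ≈ 1.8287 → 1.829 bits.

1.829 bits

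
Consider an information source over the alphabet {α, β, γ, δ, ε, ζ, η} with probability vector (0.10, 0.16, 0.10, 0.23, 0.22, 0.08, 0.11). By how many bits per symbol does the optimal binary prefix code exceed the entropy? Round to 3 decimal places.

Entropy H = −Σ p log₂ p ≈ 2.6974 bits.
Huffman merges: 2/25+1/10→9/50; 1/10+11/100→21/100; 4/25+9/50→17/50; 21/100+11/50→43/100; 23/100+17/50→57/100; 43/100+57/100→1. L = 273/100 ≈ 2.7300.
L − H = 2.7300 − 2.6974 = 0.033 bits.

0.033 bits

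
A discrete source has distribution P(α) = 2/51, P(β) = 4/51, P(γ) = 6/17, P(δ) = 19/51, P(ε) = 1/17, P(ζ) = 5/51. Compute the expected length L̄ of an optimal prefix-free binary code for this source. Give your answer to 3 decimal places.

2.176 bits/symbol

Repeatedly combine the two least-probable nodes; the expected code length is the sum of the merged weights.
merge 2/51 + 1/17 → 5/51
merge 4/51 + 5/51 → 3/17
merge 5/51 + 3/17 → 14/51
merge 14/51 + 6/17 → 32/51
merge 19/51 + 32/51 → 1
L = 5/51 + 3/17 + 14/51 + 32/51 + 1 = 37/17 ≈ 2.176 bits/symbol.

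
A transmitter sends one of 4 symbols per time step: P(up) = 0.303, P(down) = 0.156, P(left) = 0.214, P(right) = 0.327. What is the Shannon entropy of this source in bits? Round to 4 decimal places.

1.9434 bits

H = −Σ pᵢ log₂ pᵢ.
−0.303·log₂(0.303) = 0.5220
−0.156·log₂(0.156) = 0.4181
−0.214·log₂(0.214) = 0.4760
−0.327·log₂(0.327) = 0.5273
Sum ≈ 1.9434 → 1.9434 bits.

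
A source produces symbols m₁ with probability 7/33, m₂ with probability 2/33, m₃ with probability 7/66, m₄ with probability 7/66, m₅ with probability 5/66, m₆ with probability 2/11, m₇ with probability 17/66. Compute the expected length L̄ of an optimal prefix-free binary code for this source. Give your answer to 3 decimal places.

2.667 bits/symbol

Repeatedly combine the two least-probable nodes; the expected code length is the sum of the merged weights.
merge 2/33 + 5/66 → 3/22
merge 7/66 + 7/66 → 7/33
merge 3/22 + 2/11 → 7/22
merge 7/33 + 7/33 → 14/33
merge 17/66 + 7/22 → 19/33
merge 14/33 + 19/33 → 1
L = 3/22 + 7/33 + 7/22 + 14/33 + 19/33 + 1 = 8/3 ≈ 2.667 bits/symbol.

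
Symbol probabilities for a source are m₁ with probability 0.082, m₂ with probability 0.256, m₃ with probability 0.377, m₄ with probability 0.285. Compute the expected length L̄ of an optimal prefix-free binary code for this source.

1.961 bits/symbol

Repeatedly combine the two least-probable nodes; the expected code length is the sum of the merged weights.
merge 41/500 + 32/125 → 169/500
merge 57/200 + 169/500 → 623/1000
merge 377/1000 + 623/1000 → 1
L = 169/500 + 623/1000 + 1 = 1961/1000 = 1.961 bits/symbol.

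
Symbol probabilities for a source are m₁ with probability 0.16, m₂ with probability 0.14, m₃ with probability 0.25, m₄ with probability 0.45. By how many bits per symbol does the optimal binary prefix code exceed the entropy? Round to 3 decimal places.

Entropy H = −Σ p log₂ p ≈ 1.8385 bits.
Huffman merges: 7/50+4/25→3/10; 1/4+3/10→11/20; 9/20+11/20→1. L = 37/20 ≈ 1.8500.
L − H = 1.8500 − 1.8385 = 0.011 bits.

0.011 bits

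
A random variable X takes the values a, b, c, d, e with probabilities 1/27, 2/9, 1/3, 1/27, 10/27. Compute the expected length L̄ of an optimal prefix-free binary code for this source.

2 bits/symbol

Repeatedly combine the two least-probable nodes; the expected code length is the sum of the merged weights.
merge 1/27 + 1/27 → 2/27
merge 2/27 + 2/9 → 8/27
merge 8/27 + 1/3 → 17/27
merge 10/27 + 17/27 → 1
L = 2/27 + 8/27 + 17/27 + 1 = 2 bits/symbol.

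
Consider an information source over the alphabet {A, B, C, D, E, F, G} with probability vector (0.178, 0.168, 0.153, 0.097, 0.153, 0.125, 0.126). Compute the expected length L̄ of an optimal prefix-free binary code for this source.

2.822 bits/symbol

Repeatedly combine the two least-probable nodes; the expected code length is the sum of the merged weights.
merge 97/1000 + 1/8 → 111/500
merge 63/500 + 153/1000 → 279/1000
merge 153/1000 + 21/125 → 321/1000
merge 89/500 + 111/500 → 2/5
merge 279/1000 + 321/1000 → 3/5
merge 2/5 + 3/5 → 1
L = 111/500 + 279/1000 + 321/1000 + 2/5 + 3/5 + 1 = 1411/500 = 2.822 bits/symbol.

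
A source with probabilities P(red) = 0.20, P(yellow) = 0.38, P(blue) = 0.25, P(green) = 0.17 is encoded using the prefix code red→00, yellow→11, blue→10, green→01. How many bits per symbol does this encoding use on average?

L̄ = Σ pᵢ·ℓᵢ = 0.20·2 + 0.38·2 + 0.25·2 + 0.17·2 = 2 bits/symbol.

2 bits/symbol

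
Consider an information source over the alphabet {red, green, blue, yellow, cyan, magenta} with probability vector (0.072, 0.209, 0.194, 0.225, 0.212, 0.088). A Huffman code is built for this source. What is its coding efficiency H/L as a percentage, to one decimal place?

98.3%

Entropy H = −Σ p log₂ p ≈ 2.4715 bits.
Huffman merges: 9/125+11/125→4/25; 4/25+97/500→177/500; 209/1000+53/250→421/1000; 9/40+177/500→579/1000; 421/1000+579/1000→1. L = 1257/500 ≈ 2.5140.
Efficiency = H/L = 2.4715/2.5140 = 98.3%.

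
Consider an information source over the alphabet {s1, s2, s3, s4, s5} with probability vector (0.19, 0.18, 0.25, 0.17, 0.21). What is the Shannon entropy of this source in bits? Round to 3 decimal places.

2.308 bits

H = −Σ pᵢ log₂ pᵢ.
−0.19·log₂(0.19) = 0.4552
−0.18·log₂(0.18) = 0.4453
−0.25·log₂(0.25) = 0.5000
−0.17·log₂(0.17) = 0.4346
−0.21·log₂(0.21) = 0.4728
Sum ≈ 2.3079 → 2.308 bits.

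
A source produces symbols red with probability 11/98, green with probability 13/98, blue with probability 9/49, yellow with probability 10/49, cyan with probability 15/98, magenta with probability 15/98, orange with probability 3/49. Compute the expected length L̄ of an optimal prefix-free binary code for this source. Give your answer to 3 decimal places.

2.786 bits/symbol

Repeatedly combine the two least-probable nodes; the expected code length is the sum of the merged weights.
merge 3/49 + 11/98 → 17/98
merge 13/98 + 15/98 → 2/7
merge 15/98 + 17/98 → 16/49
merge 9/49 + 10/49 → 19/49
merge 2/7 + 16/49 → 30/49
merge 19/49 + 30/49 → 1
L = 17/98 + 2/7 + 16/49 + 19/49 + 30/49 + 1 = 39/14 ≈ 2.786 bits/symbol.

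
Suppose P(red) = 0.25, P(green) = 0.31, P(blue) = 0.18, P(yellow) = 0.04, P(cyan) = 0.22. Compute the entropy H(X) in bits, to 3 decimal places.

2.135 bits

H = −Σ pᵢ log₂ pᵢ.
−0.25·log₂(0.25) = 0.5000
−0.31·log₂(0.31) = 0.5238
−0.18·log₂(0.18) = 0.4453
−0.04·log₂(0.04) = 0.1858
−0.22·log₂(0.22) = 0.4806
Sum ≈ 2.1354 → 2.135 bits.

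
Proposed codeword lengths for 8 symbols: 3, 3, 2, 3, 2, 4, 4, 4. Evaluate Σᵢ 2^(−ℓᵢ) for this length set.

1.0625

With common denominator 2^4 = 16: Σ 2^(−ℓᵢ) = 2/16 + 2/16 + 4/16 + 2/16 + 4/16 + 1/16 + 1/16 + 1/16 = 17/16 = 1.0625.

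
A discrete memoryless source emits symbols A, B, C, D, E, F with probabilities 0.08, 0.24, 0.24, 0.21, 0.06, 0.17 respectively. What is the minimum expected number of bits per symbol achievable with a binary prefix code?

2.45 bits/symbol

Repeatedly combine the two least-probable nodes; the expected code length is the sum of the merged weights.
merge 3/50 + 2/25 → 7/50
merge 7/50 + 17/100 → 31/100
merge 21/100 + 6/25 → 9/20
merge 6/25 + 31/100 → 11/20
merge 9/20 + 11/20 → 1
L = 7/50 + 31/100 + 9/20 + 11/20 + 1 = 49/20 = 2.45 bits/symbol.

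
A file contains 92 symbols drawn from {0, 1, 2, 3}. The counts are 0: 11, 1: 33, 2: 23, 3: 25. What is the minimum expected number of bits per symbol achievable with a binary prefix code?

Probabilities are the counts divided by 92.
Repeatedly combine the two least-probable nodes; the expected code length is the sum of the merged weights.
merge 11/92 + 1/4 → 17/46
merge 25/92 + 33/92 → 29/46
merge 17/46 + 29/46 → 1
L = 17/46 + 29/46 + 1 = 2 bits/symbol.

2 bits/symbol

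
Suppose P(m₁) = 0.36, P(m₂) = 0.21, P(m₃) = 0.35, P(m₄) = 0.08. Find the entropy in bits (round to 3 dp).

1.825 bits

H = −Σ pᵢ log₂ pᵢ.
−0.36·log₂(0.36) = 0.5306
−0.21·log₂(0.21) = 0.4728
−0.35·log₂(0.35) = 0.5301
−0.08·log₂(0.08) = 0.2915
Sum ≈ 1.8250 → 1.825 bits.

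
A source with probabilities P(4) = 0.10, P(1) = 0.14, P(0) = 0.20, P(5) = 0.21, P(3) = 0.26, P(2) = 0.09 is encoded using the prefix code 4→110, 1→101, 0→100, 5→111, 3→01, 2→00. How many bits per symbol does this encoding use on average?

2.65 bits/symbol

L̄ = Σ pᵢ·ℓᵢ = 0.10·3 + 0.14·3 + 0.20·3 + 0.21·3 + 0.26·2 + 0.09·2 = 2.65 bits/symbol.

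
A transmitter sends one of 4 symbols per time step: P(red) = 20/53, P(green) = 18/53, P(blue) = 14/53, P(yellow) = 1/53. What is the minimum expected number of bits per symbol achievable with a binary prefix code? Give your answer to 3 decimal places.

1.906 bits/symbol

Repeatedly combine the two least-probable nodes; the expected code length is the sum of the merged weights.
merge 1/53 + 14/53 → 15/53
merge 15/53 + 18/53 → 33/53
merge 20/53 + 33/53 → 1
L = 15/53 + 33/53 + 1 = 101/53 ≈ 1.906 bits/symbol.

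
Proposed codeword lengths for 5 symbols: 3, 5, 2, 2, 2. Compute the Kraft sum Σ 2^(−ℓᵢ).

With common denominator 2^5 = 32: Σ 2^(−ℓᵢ) = 4/32 + 1/32 + 8/32 + 8/32 + 8/32 = 29/32 = 0.90625.

0.90625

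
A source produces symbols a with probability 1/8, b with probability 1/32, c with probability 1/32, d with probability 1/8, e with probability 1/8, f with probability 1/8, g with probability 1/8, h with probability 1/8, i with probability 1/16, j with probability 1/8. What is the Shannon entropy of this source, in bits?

Each probability is a power of 1/2, so log₂(1/p) is an integer.
H = Σ p·log₂(1/p) = 1/8·3 + 1/32·5 + 1/32·5 + 1/8·3 + 1/8·3 + 1/8·3 + 1/8·3 + 1/8·3 + 1/16·4 + 1/8·3 = 3.1875 bits.

3.1875 bits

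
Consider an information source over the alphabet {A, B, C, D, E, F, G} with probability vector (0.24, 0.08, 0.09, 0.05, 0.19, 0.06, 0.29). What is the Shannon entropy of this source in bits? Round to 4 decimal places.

H = −Σ pᵢ log₂ pᵢ.
−0.24·log₂(0.24) = 0.4941
−0.08·log₂(0.08) = 0.2915
−0.09·log₂(0.09) = 0.3127
−0.05·log₂(0.05) = 0.2161
−0.19·log₂(0.19) = 0.4552
−0.06·log₂(0.06) = 0.2435
−0.29·log₂(0.29) = 0.5179
Sum ≈ 2.5311 → 2.5311 bits.

2.5311 bits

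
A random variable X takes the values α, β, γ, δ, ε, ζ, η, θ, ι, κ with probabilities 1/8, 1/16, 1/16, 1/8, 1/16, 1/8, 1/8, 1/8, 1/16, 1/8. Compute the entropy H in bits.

Each probability is a power of 1/2, so log₂(1/p) is an integer.
H = Σ p·log₂(1/p) = 1/8·3 + 1/16·4 + 1/16·4 + 1/8·3 + 1/16·4 + 1/8·3 + 1/8·3 + 1/8·3 + 1/16·4 + 1/8·3 = 3.25 bits.

3.25 bits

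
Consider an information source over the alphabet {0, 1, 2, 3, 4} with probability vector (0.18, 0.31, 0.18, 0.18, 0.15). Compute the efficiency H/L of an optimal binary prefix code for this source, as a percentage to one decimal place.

97.4%

Entropy H = −Σ p log₂ p ≈ 2.2703 bits.
Huffman merges: 3/20+9/50→33/100; 9/50+9/50→9/25; 31/100+33/100→16/25; 9/25+16/25→1. L = 233/100 ≈ 2.3300.
Efficiency = H/L = 2.2703/2.3300 = 97.4%.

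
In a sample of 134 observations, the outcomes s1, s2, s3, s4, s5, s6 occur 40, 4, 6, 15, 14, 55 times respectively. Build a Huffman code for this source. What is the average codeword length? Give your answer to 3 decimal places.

2.134 bits/symbol

Probabilities are the counts divided by 134.
Repeatedly combine the two least-probable nodes; the expected code length is the sum of the merged weights.
merge 2/67 + 3/67 → 5/67
merge 5/67 + 7/67 → 12/67
merge 15/134 + 12/67 → 39/134
merge 39/134 + 20/67 → 79/134
merge 55/134 + 79/134 → 1
L = 5/67 + 12/67 + 39/134 + 79/134 + 1 = 143/67 ≈ 2.134 bits/symbol.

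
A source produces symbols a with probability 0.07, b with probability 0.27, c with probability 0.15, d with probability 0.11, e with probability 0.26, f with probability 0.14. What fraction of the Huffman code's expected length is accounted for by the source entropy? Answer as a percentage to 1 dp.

Entropy H = −Σ p log₂ p ≈ 2.4418 bits.
Huffman merges: 7/100+11/100→9/50; 7/50+3/20→29/100; 9/50+13/50→11/25; 27/100+29/100→14/25; 11/25+14/25→1. L = 247/100 ≈ 2.4700.
Efficiency = H/L = 2.4418/2.4700 = 98.9%.

98.9%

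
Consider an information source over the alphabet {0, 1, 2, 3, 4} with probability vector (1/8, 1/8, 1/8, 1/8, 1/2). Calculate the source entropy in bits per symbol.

Each probability is a power of 1/2, so log₂(1/p) is an integer.
H = Σ p·log₂(1/p) = 1/8·3 + 1/8·3 + 1/8·3 + 1/8·3 + 1/2·1 = 2 bits.

2 bits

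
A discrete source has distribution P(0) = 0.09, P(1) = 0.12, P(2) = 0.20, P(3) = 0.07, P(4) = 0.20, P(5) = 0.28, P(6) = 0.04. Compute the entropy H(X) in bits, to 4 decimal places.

2.5770 bits

H = −Σ pᵢ log₂ pᵢ.
−0.09·log₂(0.09) = 0.3127
−0.12·log₂(0.12) = 0.3671
−0.20·log₂(0.20) = 0.4644
−0.07·log₂(0.07) = 0.2686
−0.20·log₂(0.20) = 0.4644
−0.28·log₂(0.28) = 0.5142
−0.04·log₂(0.04) = 0.1858
Sum ≈ 2.5770 → 2.5770 bits.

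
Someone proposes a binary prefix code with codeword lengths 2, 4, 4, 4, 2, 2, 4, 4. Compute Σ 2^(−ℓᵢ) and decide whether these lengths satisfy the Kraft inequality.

With common denominator 2^4 = 16: Σ 2^(−ℓᵢ) = 4/16 + 1/16 + 1/16 + 1/16 + 4/16 + 4/16 + 1/16 + 1/16 = 17/16 = 1.0625.
Kraft's inequality requires Σ ≤ 1; here Σ = 1.0625 > 1, so no such prefix code exists.

1.0625; no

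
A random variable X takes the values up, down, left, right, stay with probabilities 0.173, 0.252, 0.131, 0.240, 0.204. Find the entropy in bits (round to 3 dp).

2.285 bits

H = −Σ pᵢ log₂ pᵢ.
−0.173·log₂(0.173) = 0.4379
−0.252·log₂(0.252) = 0.5011
−0.131·log₂(0.131) = 0.3841
−0.240·log₂(0.240) = 0.4941
−0.204·log₂(0.204) = 0.4678
Sum ≈ 2.2851 → 2.285 bits.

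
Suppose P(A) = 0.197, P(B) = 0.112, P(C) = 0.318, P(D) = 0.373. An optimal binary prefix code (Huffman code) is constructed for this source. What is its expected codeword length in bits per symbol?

1.936 bits/symbol

Repeatedly combine the two least-probable nodes; the expected code length is the sum of the merged weights.
merge 14/125 + 197/1000 → 309/1000
merge 309/1000 + 159/500 → 627/1000
merge 373/1000 + 627/1000 → 1
L = 309/1000 + 627/1000 + 1 = 242/125 = 1.936 bits/symbol.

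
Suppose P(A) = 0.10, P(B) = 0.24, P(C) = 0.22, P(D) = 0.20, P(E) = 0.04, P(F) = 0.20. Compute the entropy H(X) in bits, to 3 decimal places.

2.421 bits

H = −Σ pᵢ log₂ pᵢ.
−0.10·log₂(0.10) = 0.3322
−0.24·log₂(0.24) = 0.4941
−0.22·log₂(0.22) = 0.4806
−0.20·log₂(0.20) = 0.4644
−0.04·log₂(0.04) = 0.1858
−0.20·log₂(0.20) = 0.4644
Sum ≈ 2.4214 → 2.421 bits.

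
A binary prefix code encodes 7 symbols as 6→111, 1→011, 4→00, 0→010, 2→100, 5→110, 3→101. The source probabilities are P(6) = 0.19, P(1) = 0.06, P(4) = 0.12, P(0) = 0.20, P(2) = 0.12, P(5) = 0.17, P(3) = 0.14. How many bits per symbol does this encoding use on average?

2.88 bits/symbol

L̄ = Σ pᵢ·ℓᵢ = 0.19·3 + 0.06·3 + 0.12·2 + 0.20·3 + 0.12·3 + 0.17·3 + 0.14·3 = 2.88 bits/symbol.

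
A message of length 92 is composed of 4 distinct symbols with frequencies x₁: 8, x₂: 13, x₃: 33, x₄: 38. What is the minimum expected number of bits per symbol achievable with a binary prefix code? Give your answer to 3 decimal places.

Probabilities are the counts divided by 92.
Repeatedly combine the two least-probable nodes; the expected code length is the sum of the merged weights.
merge 2/23 + 13/92 → 21/92
merge 21/92 + 33/92 → 27/46
merge 19/46 + 27/46 → 1
L = 21/92 + 27/46 + 1 = 167/92 ≈ 1.815 bits/symbol.

1.815 bits/symbol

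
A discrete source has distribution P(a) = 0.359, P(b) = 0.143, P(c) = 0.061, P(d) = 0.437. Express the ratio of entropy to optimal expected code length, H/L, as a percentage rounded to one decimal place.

Entropy H = −Σ p log₂ p ≈ 1.6999 bits.
Huffman merges: 61/1000+143/1000→51/250; 51/250+359/1000→563/1000; 437/1000+563/1000→1. L = 1767/1000 ≈ 1.7670.
Efficiency = H/L = 1.6999/1.7670 = 96.2%.

96.2%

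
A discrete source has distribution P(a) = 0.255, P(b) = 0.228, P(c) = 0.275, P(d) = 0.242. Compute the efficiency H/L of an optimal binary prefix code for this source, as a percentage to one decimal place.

Entropy H = −Σ p log₂ p ≈ 1.9966 bits.
Huffman merges: 57/250+121/500→47/100; 51/200+11/40→53/100; 47/100+53/100→1. L = 2 ≈ 2.0000.
Efficiency = H/L = 1.9966/2.0000 = 99.8%.

99.8%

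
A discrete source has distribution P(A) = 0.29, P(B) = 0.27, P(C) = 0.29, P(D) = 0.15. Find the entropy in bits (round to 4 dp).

1.9564 bits

H = −Σ pᵢ log₂ pᵢ.
−0.29·log₂(0.29) = 0.5179
−0.27·log₂(0.27) = 0.5100
−0.29·log₂(0.29) = 0.5179
−0.15·log₂(0.15) = 0.4105
Sum ≈ 1.9564 → 1.9564 bits.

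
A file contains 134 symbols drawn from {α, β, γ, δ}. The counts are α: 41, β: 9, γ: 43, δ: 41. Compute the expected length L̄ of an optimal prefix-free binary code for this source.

Probabilities are the counts divided by 134.
Repeatedly combine the two least-probable nodes; the expected code length is the sum of the merged weights.
merge 9/134 + 41/134 → 25/67
merge 41/134 + 43/134 → 42/67
merge 25/67 + 42/67 → 1
L = 25/67 + 42/67 + 1 = 2 bits/symbol.

2 bits/symbol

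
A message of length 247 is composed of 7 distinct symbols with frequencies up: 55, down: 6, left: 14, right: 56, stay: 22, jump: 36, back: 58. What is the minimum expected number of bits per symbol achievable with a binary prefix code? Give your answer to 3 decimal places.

2.567 bits/symbol

Probabilities are the counts divided by 247.
Repeatedly combine the two least-probable nodes; the expected code length is the sum of the merged weights.
merge 6/247 + 14/247 → 20/247
merge 20/247 + 22/247 → 42/247
merge 36/247 + 42/247 → 6/19
merge 55/247 + 56/247 → 111/247
merge 58/247 + 6/19 → 136/247
merge 111/247 + 136/247 → 1
L = 20/247 + 42/247 + 6/19 + 111/247 + 136/247 + 1 = 634/247 ≈ 2.567 bits/symbol.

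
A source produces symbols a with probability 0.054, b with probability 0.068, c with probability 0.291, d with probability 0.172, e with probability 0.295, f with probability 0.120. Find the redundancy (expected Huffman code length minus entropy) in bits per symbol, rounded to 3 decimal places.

Entropy H = −Σ p log₂ p ≈ 2.3328 bits.
Huffman merges: 27/500+17/250→61/500; 3/25+61/500→121/500; 43/250+121/500→207/500; 291/1000+59/200→293/500; 207/500+293/500→1. L = 591/250 ≈ 2.3640.
L − H = 2.3640 − 2.3328 = 0.031 bits.

0.031 bits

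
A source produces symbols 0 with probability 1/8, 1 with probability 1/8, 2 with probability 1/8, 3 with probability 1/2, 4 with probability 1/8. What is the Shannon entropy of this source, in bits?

2 bits

Each probability is a power of 1/2, so log₂(1/p) is an integer.
H = Σ p·log₂(1/p) = 1/8·3 + 1/8·3 + 1/8·3 + 1/2·1 + 1/8·3 = 2 bits.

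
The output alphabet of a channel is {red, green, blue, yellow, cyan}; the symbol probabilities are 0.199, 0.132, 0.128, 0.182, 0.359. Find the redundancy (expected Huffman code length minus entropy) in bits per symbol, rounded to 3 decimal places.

0.053 bits

Entropy H = −Σ p log₂ p ≈ 2.2067 bits.
Huffman merges: 16/125+33/250→13/50; 91/500+199/1000→381/1000; 13/50+359/1000→619/1000; 381/1000+619/1000→1. L = 113/50 ≈ 2.2600.
L − H = 2.2600 − 2.2067 = 0.053 bits.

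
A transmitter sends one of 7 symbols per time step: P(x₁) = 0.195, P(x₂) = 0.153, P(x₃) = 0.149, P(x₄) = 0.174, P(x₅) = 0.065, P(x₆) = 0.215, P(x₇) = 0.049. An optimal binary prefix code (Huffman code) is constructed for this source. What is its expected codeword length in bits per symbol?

Repeatedly combine the two least-probable nodes; the expected code length is the sum of the merged weights.
merge 49/1000 + 13/200 → 57/500
merge 57/500 + 149/1000 → 263/1000
merge 153/1000 + 87/500 → 327/1000
merge 39/200 + 43/200 → 41/100
merge 263/1000 + 327/1000 → 59/100
merge 41/100 + 59/100 → 1
L = 57/500 + 263/1000 + 327/1000 + 41/100 + 59/100 + 1 = 338/125 = 2.704 bits/symbol.

2.704 bits/symbol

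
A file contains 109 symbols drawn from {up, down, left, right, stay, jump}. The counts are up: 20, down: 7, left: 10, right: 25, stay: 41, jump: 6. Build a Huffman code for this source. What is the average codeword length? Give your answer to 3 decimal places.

Probabilities are the counts divided by 109.
Repeatedly combine the two least-probable nodes; the expected code length is the sum of the merged weights.
merge 6/109 + 7/109 → 13/109
merge 10/109 + 13/109 → 23/109
merge 20/109 + 23/109 → 43/109
merge 25/109 + 41/109 → 66/109
merge 43/109 + 66/109 → 1
L = 13/109 + 23/109 + 43/109 + 66/109 + 1 = 254/109 ≈ 2.330 bits/symbol.

2.330 bits/symbol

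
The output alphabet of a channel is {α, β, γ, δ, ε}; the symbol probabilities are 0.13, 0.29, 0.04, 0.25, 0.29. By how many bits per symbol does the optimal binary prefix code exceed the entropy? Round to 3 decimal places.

0.066 bits

Entropy H = −Σ p log₂ p ≈ 2.1042 bits.
Huffman merges: 1/25+13/100→17/100; 17/100+1/4→21/50; 29/100+29/100→29/50; 21/50+29/50→1. L = 217/100 ≈ 2.1700.
L − H = 2.1700 − 2.1042 = 0.066 bits.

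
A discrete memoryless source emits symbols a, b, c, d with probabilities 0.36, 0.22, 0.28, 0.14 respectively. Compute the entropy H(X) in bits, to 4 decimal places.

1.9225 bits

H = −Σ pᵢ log₂ pᵢ.
−0.36·log₂(0.36) = 0.5306
−0.22·log₂(0.22) = 0.4806
−0.28·log₂(0.28) = 0.5142
−0.14·log₂(0.14) = 0.3971
Sum ≈ 1.9225 → 1.9225 bits.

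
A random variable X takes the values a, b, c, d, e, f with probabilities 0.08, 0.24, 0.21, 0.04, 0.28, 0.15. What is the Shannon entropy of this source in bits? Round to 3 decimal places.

2.369 bits

H = −Σ pᵢ log₂ pᵢ.
−0.08·log₂(0.08) = 0.2915
−0.24·log₂(0.24) = 0.4941
−0.21·log₂(0.21) = 0.4728
−0.04·log₂(0.04) = 0.1858
−0.28·log₂(0.28) = 0.5142
−0.15·log₂(0.15) = 0.4105
Sum ≈ 2.3690 → 2.369 bits.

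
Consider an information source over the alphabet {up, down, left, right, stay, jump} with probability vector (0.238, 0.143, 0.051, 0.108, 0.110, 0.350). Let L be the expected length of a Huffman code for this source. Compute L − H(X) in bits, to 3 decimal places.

0.072 bits

Entropy H = −Σ p log₂ p ≈ 2.3403 bits.
Huffman merges: 51/1000+27/250→159/1000; 11/100+143/1000→253/1000; 159/1000+119/500→397/1000; 253/1000+7/20→603/1000; 397/1000+603/1000→1. L = 603/250 ≈ 2.4120.
L − H = 2.4120 − 2.3403 = 0.072 bits.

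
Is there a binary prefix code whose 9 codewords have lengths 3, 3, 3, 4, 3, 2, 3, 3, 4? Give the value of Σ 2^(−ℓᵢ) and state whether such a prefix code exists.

1.125; no

With common denominator 2^4 = 16: Σ 2^(−ℓᵢ) = 2/16 + 2/16 + 2/16 + 1/16 + 2/16 + 4/16 + 2/16 + 2/16 + 1/16 = 18/16 = 1.125.
Kraft's inequality requires Σ ≤ 1; here Σ = 1.125 > 1, so no such prefix code exists.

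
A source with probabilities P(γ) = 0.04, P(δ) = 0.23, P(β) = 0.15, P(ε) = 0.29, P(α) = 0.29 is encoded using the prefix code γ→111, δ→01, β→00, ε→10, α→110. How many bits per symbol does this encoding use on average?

2.33 bits/symbol

L̄ = Σ pᵢ·ℓᵢ = 0.04·3 + 0.23·2 + 0.15·2 + 0.29·2 + 0.29·3 = 2.33 bits/symbol.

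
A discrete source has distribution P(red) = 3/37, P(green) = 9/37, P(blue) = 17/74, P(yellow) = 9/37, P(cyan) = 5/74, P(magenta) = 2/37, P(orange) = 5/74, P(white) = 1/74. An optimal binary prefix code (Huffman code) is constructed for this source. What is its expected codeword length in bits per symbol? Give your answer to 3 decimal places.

2.635 bits/symbol

Repeatedly combine the two least-probable nodes; the expected code length is the sum of the merged weights.
merge 1/74 + 2/37 → 5/74
merge 5/74 + 5/74 → 5/37
merge 5/74 + 3/37 → 11/74
merge 5/37 + 11/74 → 21/74
merge 17/74 + 9/37 → 35/74
merge 9/37 + 21/74 → 39/74
merge 35/74 + 39/74 → 1
L = 5/74 + 5/37 + 11/74 + 21/74 + 35/74 + 39/74 + 1 = 195/74 ≈ 2.635 bits/symbol.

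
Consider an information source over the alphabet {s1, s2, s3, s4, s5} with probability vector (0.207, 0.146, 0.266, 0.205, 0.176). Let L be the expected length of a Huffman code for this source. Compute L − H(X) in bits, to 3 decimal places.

0.028 bits

Entropy H = −Σ p log₂ p ≈ 2.2937 bits.
Huffman merges: 73/500+22/125→161/500; 41/200+207/1000→103/250; 133/500+161/500→147/250; 103/250+147/250→1. L = 1161/500 ≈ 2.3220.
L − H = 2.3220 − 2.2937 = 0.028 bits.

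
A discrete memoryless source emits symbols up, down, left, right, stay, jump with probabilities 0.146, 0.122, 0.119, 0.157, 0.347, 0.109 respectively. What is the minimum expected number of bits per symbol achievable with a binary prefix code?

Repeatedly combine the two least-probable nodes; the expected code length is the sum of the merged weights.
merge 109/1000 + 119/1000 → 57/250
merge 61/500 + 73/500 → 67/250
merge 157/1000 + 57/250 → 77/200
merge 67/250 + 347/1000 → 123/200
merge 77/200 + 123/200 → 1
L = 57/250 + 67/250 + 77/200 + 123/200 + 1 = 312/125 = 2.496 bits/symbol.

2.496 bits/symbol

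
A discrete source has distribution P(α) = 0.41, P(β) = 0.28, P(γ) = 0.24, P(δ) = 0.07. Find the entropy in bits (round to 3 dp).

1.804 bits

H = −Σ pᵢ log₂ pᵢ.
−0.41·log₂(0.41) = 0.5274
−0.28·log₂(0.28) = 0.5142
−0.24·log₂(0.24) = 0.4941
−0.07·log₂(0.07) = 0.2686
Sum ≈ 1.8043 → 1.804 bits.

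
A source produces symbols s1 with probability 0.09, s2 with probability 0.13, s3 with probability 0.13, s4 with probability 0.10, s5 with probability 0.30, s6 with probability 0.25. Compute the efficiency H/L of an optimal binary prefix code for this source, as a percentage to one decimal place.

99.2%

Entropy H = −Σ p log₂ p ≈ 2.4312 bits.
Huffman merges: 9/100+1/10→19/100; 13/100+13/100→13/50; 19/100+1/4→11/25; 13/50+3/10→14/25; 11/25+14/25→1. L = 49/20 ≈ 2.4500.
Efficiency = H/L = 2.4312/2.4500 = 99.2%.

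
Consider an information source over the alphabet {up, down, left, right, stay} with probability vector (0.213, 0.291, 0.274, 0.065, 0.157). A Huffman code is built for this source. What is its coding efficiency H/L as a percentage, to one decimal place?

Entropy H = −Σ p log₂ p ≈ 2.1809 bits.
Huffman merges: 13/200+157/1000→111/500; 213/1000+111/500→87/200; 137/500+291/1000→113/200; 87/200+113/200→1. L = 1111/500 ≈ 2.2220.
Efficiency = H/L = 2.1809/2.2220 = 98.2%.

98.2%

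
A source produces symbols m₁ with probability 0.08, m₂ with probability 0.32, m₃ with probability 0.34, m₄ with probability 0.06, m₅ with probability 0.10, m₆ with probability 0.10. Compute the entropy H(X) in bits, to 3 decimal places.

H = −Σ pᵢ log₂ pᵢ.
−0.08·log₂(0.08) = 0.2915
−0.32·log₂(0.32) = 0.5260
−0.34·log₂(0.34) = 0.5292
−0.06·log₂(0.06) = 0.2435
−0.10·log₂(0.10) = 0.3322
−0.10·log₂(0.10) = 0.3322
Sum ≈ 2.2546 → 2.255 bits.

2.255 bits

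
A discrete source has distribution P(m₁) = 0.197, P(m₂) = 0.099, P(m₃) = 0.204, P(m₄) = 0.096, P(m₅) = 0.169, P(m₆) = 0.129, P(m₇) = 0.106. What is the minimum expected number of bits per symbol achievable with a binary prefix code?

Repeatedly combine the two least-probable nodes; the expected code length is the sum of the merged weights.
merge 12/125 + 99/1000 → 39/200
merge 53/500 + 129/1000 → 47/200
merge 169/1000 + 39/200 → 91/250
merge 197/1000 + 51/250 → 401/1000
merge 47/200 + 91/250 → 599/1000
merge 401/1000 + 599/1000 → 1
L = 39/200 + 47/200 + 91/250 + 401/1000 + 599/1000 + 1 = 1397/500 = 2.794 bits/symbol.

2.794 bits/symbol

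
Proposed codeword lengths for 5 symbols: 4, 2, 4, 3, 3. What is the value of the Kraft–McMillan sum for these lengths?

0.625

With common denominator 2^4 = 16: Σ 2^(−ℓᵢ) = 1/16 + 4/16 + 1/16 + 2/16 + 2/16 = 10/16 = 0.625.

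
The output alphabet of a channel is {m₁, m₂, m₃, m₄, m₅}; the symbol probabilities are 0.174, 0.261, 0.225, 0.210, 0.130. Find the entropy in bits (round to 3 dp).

H = −Σ pᵢ log₂ pᵢ.
−0.174·log₂(0.174) = 0.4390
−0.261·log₂(0.261) = 0.5058
−0.225·log₂(0.225) = 0.4842
−0.210·log₂(0.210) = 0.4728
−0.130·log₂(0.130) = 0.3826
Sum ≈ 2.2844 → 2.284 bits.

2.284 bits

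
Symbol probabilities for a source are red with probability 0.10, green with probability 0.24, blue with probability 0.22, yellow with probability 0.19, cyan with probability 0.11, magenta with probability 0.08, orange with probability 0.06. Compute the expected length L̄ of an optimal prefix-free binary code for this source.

Repeatedly combine the two least-probable nodes; the expected code length is the sum of the merged weights.
merge 3/50 + 2/25 → 7/50
merge 1/10 + 11/100 → 21/100
merge 7/50 + 19/100 → 33/100
merge 21/100 + 11/50 → 43/100
merge 6/25 + 33/100 → 57/100
merge 43/100 + 57/100 → 1
L = 7/50 + 21/100 + 33/100 + 43/100 + 57/100 + 1 = 67/25 = 2.68 bits/symbol.

2.68 bits/symbol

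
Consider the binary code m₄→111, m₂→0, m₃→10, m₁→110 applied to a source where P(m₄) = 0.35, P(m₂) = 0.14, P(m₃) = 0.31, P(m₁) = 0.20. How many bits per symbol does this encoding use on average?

L̄ = Σ pᵢ·ℓᵢ = 0.35·3 + 0.14·1 + 0.31·2 + 0.20·3 = 2.41 bits/symbol.

2.41 bits/symbol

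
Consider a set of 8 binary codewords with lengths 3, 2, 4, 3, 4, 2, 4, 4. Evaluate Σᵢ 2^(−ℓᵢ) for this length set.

1

With common denominator 2^4 = 16: Σ 2^(−ℓᵢ) = 2/16 + 4/16 + 1/16 + 2/16 + 1/16 + 4/16 + 1/16 + 1/16 = 16/16 = 1.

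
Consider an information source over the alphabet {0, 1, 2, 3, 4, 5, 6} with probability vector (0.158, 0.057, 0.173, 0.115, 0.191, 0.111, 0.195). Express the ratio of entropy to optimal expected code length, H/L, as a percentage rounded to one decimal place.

Entropy H = −Σ p log₂ p ≈ 2.7210 bits.
Huffman merges: 57/1000+111/1000→21/125; 23/200+79/500→273/1000; 21/125+173/1000→341/1000; 191/1000+39/200→193/500; 273/1000+341/1000→307/500; 193/500+307/500→1. L = 1391/500 ≈ 2.7820.
Efficiency = H/L = 2.7210/2.7820 = 97.8%.

97.8%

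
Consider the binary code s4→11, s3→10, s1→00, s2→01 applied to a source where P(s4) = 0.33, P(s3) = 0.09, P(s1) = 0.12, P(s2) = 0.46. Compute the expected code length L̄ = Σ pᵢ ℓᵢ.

L̄ = Σ pᵢ·ℓᵢ = 0.33·2 + 0.09·2 + 0.12·2 + 0.46·2 = 2 bits/symbol.

2 bits/symbol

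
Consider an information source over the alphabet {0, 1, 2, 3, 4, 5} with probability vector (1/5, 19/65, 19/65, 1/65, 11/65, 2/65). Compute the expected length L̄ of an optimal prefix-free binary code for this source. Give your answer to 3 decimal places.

Repeatedly combine the two least-probable nodes; the expected code length is the sum of the merged weights.
merge 1/65 + 2/65 → 3/65
merge 3/65 + 11/65 → 14/65
merge 1/5 + 14/65 → 27/65
merge 19/65 + 19/65 → 38/65
merge 27/65 + 38/65 → 1
L = 3/65 + 14/65 + 27/65 + 38/65 + 1 = 147/65 ≈ 2.262 bits/symbol.

2.262 bits/symbol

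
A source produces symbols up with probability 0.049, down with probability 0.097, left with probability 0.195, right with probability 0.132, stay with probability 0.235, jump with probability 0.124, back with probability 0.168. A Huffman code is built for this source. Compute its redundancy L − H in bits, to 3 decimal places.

0.034 bits

Entropy H = −Σ p log₂ p ≈ 2.6820 bits.
Huffman merges: 49/1000+97/1000→73/500; 31/250+33/250→32/125; 73/500+21/125→157/500; 39/200+47/200→43/100; 32/125+157/500→57/100; 43/100+57/100→1. L = 679/250 ≈ 2.7160.
L − H = 2.7160 − 2.6820 = 0.034 bits.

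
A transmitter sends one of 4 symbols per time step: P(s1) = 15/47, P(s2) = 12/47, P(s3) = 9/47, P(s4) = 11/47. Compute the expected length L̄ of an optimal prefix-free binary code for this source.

Repeatedly combine the two least-probable nodes; the expected code length is the sum of the merged weights.
merge 9/47 + 11/47 → 20/47
merge 12/47 + 15/47 → 27/47
merge 20/47 + 27/47 → 1
L = 20/47 + 27/47 + 1 = 2 bits/symbol.

2 bits/symbol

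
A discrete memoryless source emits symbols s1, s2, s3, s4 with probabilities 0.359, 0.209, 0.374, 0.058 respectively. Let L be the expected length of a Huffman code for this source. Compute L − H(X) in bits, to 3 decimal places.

Entropy H = −Σ p log₂ p ≈ 1.7715 bits.
Huffman merges: 29/500+209/1000→267/1000; 267/1000+359/1000→313/500; 187/500+313/500→1. L = 1893/1000 ≈ 1.8930.
L − H = 1.8930 − 1.7715 = 0.121 bits.

0.121 bits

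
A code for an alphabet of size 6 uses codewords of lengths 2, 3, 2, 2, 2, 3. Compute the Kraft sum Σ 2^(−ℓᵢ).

1.25

With common denominator 2^3 = 8: Σ 2^(−ℓᵢ) = 2/8 + 1/8 + 2/8 + 2/8 + 2/8 + 1/8 = 10/8 = 1.25.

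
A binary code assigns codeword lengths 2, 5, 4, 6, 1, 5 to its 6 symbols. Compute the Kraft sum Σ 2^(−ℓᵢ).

0.890625

With common denominator 2^6 = 64: Σ 2^(−ℓᵢ) = 16/64 + 2/64 + 4/64 + 1/64 + 32/64 + 2/64 = 57/64 = 0.890625.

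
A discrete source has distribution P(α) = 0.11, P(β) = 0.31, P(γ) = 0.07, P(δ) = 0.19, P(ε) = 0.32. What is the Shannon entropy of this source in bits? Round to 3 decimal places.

H = −Σ pᵢ log₂ pᵢ.
−0.11·log₂(0.11) = 0.3503
−0.31·log₂(0.31) = 0.5238
−0.07·log₂(0.07) = 0.2686
−0.19·log₂(0.19) = 0.4552
−0.32·log₂(0.32) = 0.5260
Sum ≈ 2.1239 → 2.124 bits.

2.124 bits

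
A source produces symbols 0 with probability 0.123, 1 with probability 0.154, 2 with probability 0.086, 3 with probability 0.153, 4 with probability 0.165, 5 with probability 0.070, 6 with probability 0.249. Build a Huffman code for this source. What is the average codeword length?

Repeatedly combine the two least-probable nodes; the expected code length is the sum of the merged weights.
merge 7/100 + 43/500 → 39/250
merge 123/1000 + 153/1000 → 69/250
merge 77/500 + 39/250 → 31/100
merge 33/200 + 249/1000 → 207/500
merge 69/250 + 31/100 → 293/500
merge 207/500 + 293/500 → 1
L = 39/250 + 69/250 + 31/100 + 207/500 + 293/500 + 1 = 1371/500 = 2.742 bits/symbol.

2.742 bits/symbol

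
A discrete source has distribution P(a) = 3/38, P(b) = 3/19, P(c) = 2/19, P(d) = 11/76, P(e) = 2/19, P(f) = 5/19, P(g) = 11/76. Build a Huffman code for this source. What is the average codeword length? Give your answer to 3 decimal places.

2.737 bits/symbol

Repeatedly combine the two least-probable nodes; the expected code length is the sum of the merged weights.
merge 3/38 + 2/19 → 7/38
merge 2/19 + 11/76 → 1/4
merge 11/76 + 3/19 → 23/76
merge 7/38 + 1/4 → 33/76
merge 5/19 + 23/76 → 43/76
merge 33/76 + 43/76 → 1
L = 7/38 + 1/4 + 23/76 + 33/76 + 43/76 + 1 = 52/19 ≈ 2.737 bits/symbol.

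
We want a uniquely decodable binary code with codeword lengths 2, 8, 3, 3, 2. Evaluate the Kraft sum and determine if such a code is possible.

With common denominator 2^8 = 256: Σ 2^(−ℓᵢ) = 64/256 + 1/256 + 32/256 + 32/256 + 64/256 = 193/256 = 0.75390625.
Kraft's inequality requires Σ ≤ 1; here Σ = 0.75390625 ≤ 1, so such a prefix code exists.

0.75390625; yes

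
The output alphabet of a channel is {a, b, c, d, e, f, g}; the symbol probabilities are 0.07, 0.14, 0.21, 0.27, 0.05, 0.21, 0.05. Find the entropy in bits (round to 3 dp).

2.554 bits

H = −Σ pᵢ log₂ pᵢ.
−0.07·log₂(0.07) = 0.2686
−0.14·log₂(0.14) = 0.3971
−0.21·log₂(0.21) = 0.4728
−0.27·log₂(0.27) = 0.5100
−0.05·log₂(0.05) = 0.2161
−0.21·log₂(0.21) = 0.4728
−0.05·log₂(0.05) = 0.2161
Sum ≈ 2.5535 → 2.554 bits.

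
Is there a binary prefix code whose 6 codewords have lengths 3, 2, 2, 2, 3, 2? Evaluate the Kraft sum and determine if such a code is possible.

With common denominator 2^3 = 8: Σ 2^(−ℓᵢ) = 1/8 + 2/8 + 2/8 + 2/8 + 1/8 + 2/8 = 10/8 = 1.25.
Kraft's inequality requires Σ ≤ 1; here Σ = 1.25 > 1, so no such prefix code exists.

1.25; no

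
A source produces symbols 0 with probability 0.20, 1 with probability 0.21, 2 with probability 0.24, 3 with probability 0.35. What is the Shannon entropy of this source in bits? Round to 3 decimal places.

H = −Σ pᵢ log₂ pᵢ.
−0.20·log₂(0.20) = 0.4644
−0.21·log₂(0.21) = 0.4728
−0.24·log₂(0.24) = 0.4941
−0.35·log₂(0.35) = 0.5301
Sum ≈ 1.9614 → 1.961 bits.

1.961 bits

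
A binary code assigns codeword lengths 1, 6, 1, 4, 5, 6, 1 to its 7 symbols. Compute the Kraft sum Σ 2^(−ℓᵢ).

With common denominator 2^6 = 64: Σ 2^(−ℓᵢ) = 32/64 + 1/64 + 32/64 + 4/64 + 2/64 + 1/64 + 32/64 = 104/64 = 1.625.

1.625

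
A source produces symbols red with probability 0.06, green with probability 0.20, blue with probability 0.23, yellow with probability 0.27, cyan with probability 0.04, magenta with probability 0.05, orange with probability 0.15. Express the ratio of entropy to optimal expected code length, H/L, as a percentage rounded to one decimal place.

99.1%

Entropy H = −Σ p log₂ p ≈ 2.5180 bits.
Huffman merges: 1/25+1/20→9/100; 3/50+9/100→3/20; 3/20+3/20→3/10; 1/5+23/100→43/100; 27/100+3/10→57/100; 43/100+57/100→1. L = 127/50 ≈ 2.5400.
Efficiency = H/L = 2.5180/2.5400 = 99.1%.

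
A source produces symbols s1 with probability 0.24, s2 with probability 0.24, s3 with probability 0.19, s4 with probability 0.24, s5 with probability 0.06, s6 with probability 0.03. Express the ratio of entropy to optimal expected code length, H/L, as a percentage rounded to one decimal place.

Entropy H = −Σ p log₂ p ≈ 2.3329 bits.
Huffman merges: 3/100+3/50→9/100; 9/100+19/100→7/25; 6/25+6/25→12/25; 6/25+7/25→13/25; 12/25+13/25→1. L = 237/100 ≈ 2.3700.
Efficiency = H/L = 2.3329/2.3700 = 98.4%.

98.4%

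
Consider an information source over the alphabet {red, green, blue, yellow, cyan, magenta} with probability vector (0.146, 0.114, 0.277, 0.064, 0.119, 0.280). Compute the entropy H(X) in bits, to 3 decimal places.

2.409 bits

H = −Σ pᵢ log₂ pᵢ.
−0.146·log₂(0.146) = 0.4053
−0.114·log₂(0.114) = 0.3571
−0.277·log₂(0.277) = 0.5130
−0.064·log₂(0.064) = 0.2538
−0.119·log₂(0.119) = 0.3654
−0.280·log₂(0.280) = 0.5142
Sum ≈ 2.4089 → 2.409 bits.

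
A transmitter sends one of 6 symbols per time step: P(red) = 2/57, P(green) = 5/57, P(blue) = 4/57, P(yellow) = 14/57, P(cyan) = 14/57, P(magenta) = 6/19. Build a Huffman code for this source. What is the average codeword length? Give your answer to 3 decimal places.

Repeatedly combine the two least-probable nodes; the expected code length is the sum of the merged weights.
merge 2/57 + 4/57 → 2/19
merge 5/57 + 2/19 → 11/57
merge 11/57 + 14/57 → 25/57
merge 14/57 + 6/19 → 32/57
merge 25/57 + 32/57 → 1
L = 2/19 + 11/57 + 25/57 + 32/57 + 1 = 131/57 ≈ 2.298 bits/symbol.

2.298 bits/symbol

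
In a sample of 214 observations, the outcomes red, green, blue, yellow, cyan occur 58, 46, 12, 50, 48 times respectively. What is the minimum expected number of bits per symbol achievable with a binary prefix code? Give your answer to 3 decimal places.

2.271 bits/symbol

Probabilities are the counts divided by 214.
Repeatedly combine the two least-probable nodes; the expected code length is the sum of the merged weights.
merge 6/107 + 23/107 → 29/107
merge 24/107 + 25/107 → 49/107
merge 29/107 + 29/107 → 58/107
merge 49/107 + 58/107 → 1
L = 29/107 + 49/107 + 58/107 + 1 = 243/107 ≈ 2.271 bits/symbol.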